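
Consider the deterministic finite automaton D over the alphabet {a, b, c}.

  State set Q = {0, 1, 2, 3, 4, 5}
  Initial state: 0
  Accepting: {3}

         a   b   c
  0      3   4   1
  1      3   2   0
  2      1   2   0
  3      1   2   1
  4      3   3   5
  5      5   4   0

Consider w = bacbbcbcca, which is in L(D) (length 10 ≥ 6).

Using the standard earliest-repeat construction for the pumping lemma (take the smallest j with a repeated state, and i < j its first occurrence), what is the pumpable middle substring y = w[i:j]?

Run of D on w = b a c b b c b c c a:
  step 0: 0  (start)
  step 1: 4  (read b: 0→4)
  step 2: 3  (read a: 4→3)
  step 3: 1  (read c: 3→1)
  step 4: 2  (read b: 1→2)
  step 5: 2  (read b: 2→2)   ← first repeat (2 seen earlier)
  step 6: 0  (read c: 2→0)
  step 7: 4  (read b: 0→4)
  step 8: 5  (read c: 4→5)
  step 9: 0  (read c: 5→0)
  step 10: 3  (read a: 0→3)

So i = 4, j = 5, giving x = w[0:4] = bacb, y = w[4:5] = b, z = w[5:10] = cbcca.
Check: |xy| = 5 ≤ 6 and |y| = 1 ≥ 1. Reading y takes D from 2 back to 2, so every xyⁱz is accepted.

b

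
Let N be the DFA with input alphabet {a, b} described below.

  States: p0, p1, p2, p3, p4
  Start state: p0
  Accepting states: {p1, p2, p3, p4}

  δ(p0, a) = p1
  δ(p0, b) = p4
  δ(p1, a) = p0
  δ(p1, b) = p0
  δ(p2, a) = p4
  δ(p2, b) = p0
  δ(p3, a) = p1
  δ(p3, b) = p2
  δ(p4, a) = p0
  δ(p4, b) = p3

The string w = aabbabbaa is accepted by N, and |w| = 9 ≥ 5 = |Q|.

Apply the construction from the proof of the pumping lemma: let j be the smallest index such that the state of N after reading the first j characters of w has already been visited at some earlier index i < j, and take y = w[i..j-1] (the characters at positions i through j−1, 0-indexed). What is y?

Run of N on w = a a b b a b b a a:
  step 0: p0  (start)
  step 1: p1  (read a: p0→p1)
  step 2: p0  (read a: p1→p0)   ← first repeat (p0 seen earlier)
  step 3: p4  (read b: p0→p4)
  step 4: p3  (read b: p4→p3)
  step 5: p1  (read a: p3→p1)
  step 6: p0  (read b: p1→p0)
  step 7: p4  (read b: p0→p4)
  step 8: p0  (read a: p4→p0)
  step 9: p1  (read a: p0→p1)

So i = 0, j = 2, giving x = w[0:0] = ε, y = w[0:2] = aa, z = w[2:9] = bbabbaa.
Check: |xy| = 2 ≤ 5 and |y| = 2 ≥ 1. Reading y takes N from p0 back to p0, so every xyⁱz is accepted.
Pumping length from the standard proof: p = 5 (the number of states). The repeated state found above gives |xy| = j ≤ 5 and |y| = j − i ≥ 1.

aa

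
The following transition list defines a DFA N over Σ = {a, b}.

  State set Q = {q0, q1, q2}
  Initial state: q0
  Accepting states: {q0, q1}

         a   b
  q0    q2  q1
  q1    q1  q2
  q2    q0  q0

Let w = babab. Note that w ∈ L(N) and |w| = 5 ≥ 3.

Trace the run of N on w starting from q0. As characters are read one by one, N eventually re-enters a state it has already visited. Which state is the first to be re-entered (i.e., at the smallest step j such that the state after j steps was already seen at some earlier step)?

q1

State sequence: q0 -b-> q1 -a-> q1 -b-> q2 -a-> q0 -b-> q1
First repeat at step 2: q1 was already visited.

The earliest repeat is at step j = 2: N is in q1, which it already visited at step i = 1.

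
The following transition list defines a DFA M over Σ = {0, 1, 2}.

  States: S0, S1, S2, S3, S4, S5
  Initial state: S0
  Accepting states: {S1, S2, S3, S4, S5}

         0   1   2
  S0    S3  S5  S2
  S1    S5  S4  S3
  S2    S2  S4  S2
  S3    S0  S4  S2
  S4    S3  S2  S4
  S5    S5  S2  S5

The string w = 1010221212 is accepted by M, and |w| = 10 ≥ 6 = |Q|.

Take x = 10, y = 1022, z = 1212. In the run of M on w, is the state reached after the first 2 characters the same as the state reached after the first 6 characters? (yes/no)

State sequence: S0 -1-> S5 -0-> S5 -1-> S2 -0-> S2 -2-> S2 -2-> S2

After x (step 2): S5. After xy (step 6): S2.
They differ (S5 ≠ S2), so y is not a cycle from the state after x; this split is not the one the pumping-lemma construction produces, and pumping y need not keep the string in L(M).

no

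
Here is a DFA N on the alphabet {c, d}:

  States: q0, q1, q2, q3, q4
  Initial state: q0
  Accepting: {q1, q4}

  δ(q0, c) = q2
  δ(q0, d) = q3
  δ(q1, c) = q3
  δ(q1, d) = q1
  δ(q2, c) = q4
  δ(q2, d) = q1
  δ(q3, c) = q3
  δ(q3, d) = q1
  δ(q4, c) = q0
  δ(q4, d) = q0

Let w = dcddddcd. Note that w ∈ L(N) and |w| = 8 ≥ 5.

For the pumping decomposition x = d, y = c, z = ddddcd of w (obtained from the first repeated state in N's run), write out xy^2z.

dccddddcd

xy^2z = d·c·c·ddddcd = dccddddcd.
Reading y = c takes N from q3 back to q3, so after x·y·y the machine is still in q3, and z then leads to the accepting state q1. Hence dccddddcd ∈ L(N).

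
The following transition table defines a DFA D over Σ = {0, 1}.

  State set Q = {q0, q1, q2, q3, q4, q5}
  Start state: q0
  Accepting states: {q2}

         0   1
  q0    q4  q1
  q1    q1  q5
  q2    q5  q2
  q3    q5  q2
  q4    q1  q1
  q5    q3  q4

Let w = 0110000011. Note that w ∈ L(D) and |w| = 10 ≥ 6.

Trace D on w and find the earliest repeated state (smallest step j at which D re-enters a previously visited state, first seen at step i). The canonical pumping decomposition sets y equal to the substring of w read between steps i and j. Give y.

Run of D on w = 0 1 1 0 0 0 0 0 1 1:
  step 0: q0  (start)
  step 1: q4  (read 0: q0→q4)
  step 2: q1  (read 1: q4→q1)
  step 3: q5  (read 1: q1→q5)
  step 4: q3  (read 0: q5→q3)
  step 5: q5  (read 0: q3→q5)   ← first repeat (q5 seen earlier)
  step 6: q3  (read 0: q5→q3)
  step 7: q5  (read 0: q3→q5)
  step 8: q3  (read 0: q5→q3)
  step 9: q2  (read 1: q3→q2)
  step 10: q2  (read 1: q2→q2)

So i = 3, j = 5, giving x = w[0:3] = 011, y = w[3:5] = 00, z = w[5:10] = 00011.
Check: |xy| = 5 ≤ 6 and |y| = 2 ≥ 1. Reading y takes D from q5 back to q5, so every xyⁱz is accepted.

00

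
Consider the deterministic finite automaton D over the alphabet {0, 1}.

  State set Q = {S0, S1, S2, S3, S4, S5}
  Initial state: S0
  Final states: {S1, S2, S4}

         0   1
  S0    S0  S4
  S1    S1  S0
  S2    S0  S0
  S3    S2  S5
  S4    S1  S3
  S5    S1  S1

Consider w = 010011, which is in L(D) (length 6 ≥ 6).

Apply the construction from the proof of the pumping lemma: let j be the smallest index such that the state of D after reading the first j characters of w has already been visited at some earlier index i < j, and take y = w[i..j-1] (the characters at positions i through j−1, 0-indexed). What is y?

Run of D on w = 0 1 0 0 1 1:
  step 0: S0  (start)
  step 1: S0  (read 0: S0→S0)   ← first repeat (S0 seen earlier)
  step 2: S4  (read 1: S0→S4)
  step 3: S1  (read 0: S4→S1)
  step 4: S1  (read 0: S1→S1)
  step 5: S0  (read 1: S1→S0)
  step 6: S4  (read 1: S0→S4)

So i = 0, j = 1, giving x = w[0:0] = ε, y = w[0:1] = 0, z = w[1:6] = 10011.
Check: |xy| = 1 ≤ 6 and |y| = 1 ≥ 1. Reading y takes D from S0 back to S0, so every xyⁱz is accepted.

0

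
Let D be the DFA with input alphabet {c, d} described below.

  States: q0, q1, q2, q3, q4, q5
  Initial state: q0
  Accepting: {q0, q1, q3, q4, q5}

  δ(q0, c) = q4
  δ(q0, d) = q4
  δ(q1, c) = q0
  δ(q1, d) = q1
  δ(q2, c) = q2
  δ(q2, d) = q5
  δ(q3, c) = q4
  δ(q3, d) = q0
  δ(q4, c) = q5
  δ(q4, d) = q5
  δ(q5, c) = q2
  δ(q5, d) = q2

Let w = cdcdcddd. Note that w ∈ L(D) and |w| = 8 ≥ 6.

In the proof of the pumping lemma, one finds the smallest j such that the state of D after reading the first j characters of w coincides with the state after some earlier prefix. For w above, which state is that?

State sequence: q0 -c-> q4 -d-> q5 -c-> q2 -d-> q5 -c-> q2 -d-> q5 -d-> q2 -d-> q5
First repeat at step 4: q5 was already visited.

The earliest repeat is at step j = 4: D is in q5, which it already visited at step i = 2.
The DFA has 6 states, so the proof of the pumping lemma guarantees a repeated state among the first 6+1 visited; the segment between the two visits is the pumpable y.

q5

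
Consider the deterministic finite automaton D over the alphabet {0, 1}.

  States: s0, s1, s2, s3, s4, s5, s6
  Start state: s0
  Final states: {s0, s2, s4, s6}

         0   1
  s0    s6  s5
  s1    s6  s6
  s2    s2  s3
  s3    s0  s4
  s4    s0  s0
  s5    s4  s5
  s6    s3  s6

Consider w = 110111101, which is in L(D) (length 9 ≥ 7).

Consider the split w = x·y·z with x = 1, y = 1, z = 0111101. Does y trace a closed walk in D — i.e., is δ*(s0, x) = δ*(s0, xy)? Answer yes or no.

yes

Run of D on the first 2 characters of w = 1 1:
  step 0: s0  (start)
  step 1: s5  (read 1: s0→s5)
  step 2: s5  (read 1: s5→s5)

After x (step 1): s5. After xy (step 2): s5.
They match, so y = 1 drives D around a cycle from s5 back to itself; pumping y any number of times keeps D in s5 before reading z, and xyⁱz ∈ L(D) for every i ≥ 0.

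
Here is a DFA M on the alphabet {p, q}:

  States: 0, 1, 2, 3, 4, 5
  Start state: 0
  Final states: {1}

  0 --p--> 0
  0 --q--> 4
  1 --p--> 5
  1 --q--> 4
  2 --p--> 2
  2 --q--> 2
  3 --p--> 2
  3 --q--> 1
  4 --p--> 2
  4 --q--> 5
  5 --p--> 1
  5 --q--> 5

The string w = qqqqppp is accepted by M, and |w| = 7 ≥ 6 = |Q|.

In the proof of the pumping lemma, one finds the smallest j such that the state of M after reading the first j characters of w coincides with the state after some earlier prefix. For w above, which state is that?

5

Run of M on w = q q q q p p p:
  step 0: 0  (start)
  step 1: 4  (read q: 0→4)
  step 2: 5  (read q: 4→5)
  step 3: 5  (read q: 5→5)   ← first repeat (5 seen earlier)
  step 4: 5  (read q: 5→5)
  step 5: 1  (read p: 5→1)
  step 6: 5  (read p: 1→5)
  step 7: 1  (read p: 5→1)

The earliest repeat is at step j = 3: M is in 5, which it already visited at step i = 2.
With |Q| = 6, pigeonhole forces a state repeat no later than step 6; the substring read between the first and second visits to that state can be pumped.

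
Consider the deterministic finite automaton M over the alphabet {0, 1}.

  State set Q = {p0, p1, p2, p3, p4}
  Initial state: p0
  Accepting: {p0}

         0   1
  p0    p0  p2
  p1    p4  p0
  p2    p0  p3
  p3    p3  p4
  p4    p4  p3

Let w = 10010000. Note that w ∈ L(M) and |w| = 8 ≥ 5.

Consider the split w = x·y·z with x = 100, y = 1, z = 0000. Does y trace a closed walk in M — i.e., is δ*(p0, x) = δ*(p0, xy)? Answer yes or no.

State sequence: p0 -1-> p2 -0-> p0 -0-> p0 -1-> p2

After x (step 3): p0. After xy (step 4): p2.
They differ (p0 ≠ p2), so y is not a cycle from the state after x; this split is not the one the pumping-lemma construction produces, and pumping y need not keep the string in L(M).

no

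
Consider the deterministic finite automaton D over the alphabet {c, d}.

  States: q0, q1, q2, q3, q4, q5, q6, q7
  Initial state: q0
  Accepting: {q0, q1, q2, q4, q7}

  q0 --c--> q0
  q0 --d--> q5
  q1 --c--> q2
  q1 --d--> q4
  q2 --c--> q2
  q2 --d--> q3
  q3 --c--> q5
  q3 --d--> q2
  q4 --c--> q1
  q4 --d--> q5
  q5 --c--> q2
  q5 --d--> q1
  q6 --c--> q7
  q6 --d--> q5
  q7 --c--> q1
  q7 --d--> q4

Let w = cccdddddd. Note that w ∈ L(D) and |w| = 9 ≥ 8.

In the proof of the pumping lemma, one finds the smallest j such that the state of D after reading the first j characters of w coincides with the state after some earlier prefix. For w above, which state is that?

State sequence: q0 -c-> q0 -c-> q0 -c-> q0 -d-> q5 -d-> q1 -d-> q4 -d-> q5 -d-> q1 -d-> q4
First repeat at step 1: q0 was already visited.

The earliest repeat is at step j = 1: D is in q0, which it already visited at step i = 0.
The DFA has 8 states, so the proof of the pumping lemma guarantees a repeated state among the first 8+1 visited; the segment between the two visits is the pumpable y.

q0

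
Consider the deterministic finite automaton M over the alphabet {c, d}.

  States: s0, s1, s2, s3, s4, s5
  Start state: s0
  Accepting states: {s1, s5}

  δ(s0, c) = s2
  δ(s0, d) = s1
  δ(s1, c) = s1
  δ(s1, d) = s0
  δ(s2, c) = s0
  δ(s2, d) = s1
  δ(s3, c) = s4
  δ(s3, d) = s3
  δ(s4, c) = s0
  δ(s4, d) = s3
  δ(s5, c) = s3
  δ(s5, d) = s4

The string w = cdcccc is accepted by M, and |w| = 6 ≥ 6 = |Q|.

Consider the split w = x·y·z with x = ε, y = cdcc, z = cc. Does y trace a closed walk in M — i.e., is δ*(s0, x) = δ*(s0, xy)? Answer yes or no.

no

State sequence: s0 -c-> s2 -d-> s1 -c-> s1 -c-> s1

After x (step 0): s0. After xy (step 4): s1.
They differ (s0 ≠ s1), so y is not a cycle from the state after x; this split is not the one the pumping-lemma construction produces, and pumping y need not keep the string in L(M).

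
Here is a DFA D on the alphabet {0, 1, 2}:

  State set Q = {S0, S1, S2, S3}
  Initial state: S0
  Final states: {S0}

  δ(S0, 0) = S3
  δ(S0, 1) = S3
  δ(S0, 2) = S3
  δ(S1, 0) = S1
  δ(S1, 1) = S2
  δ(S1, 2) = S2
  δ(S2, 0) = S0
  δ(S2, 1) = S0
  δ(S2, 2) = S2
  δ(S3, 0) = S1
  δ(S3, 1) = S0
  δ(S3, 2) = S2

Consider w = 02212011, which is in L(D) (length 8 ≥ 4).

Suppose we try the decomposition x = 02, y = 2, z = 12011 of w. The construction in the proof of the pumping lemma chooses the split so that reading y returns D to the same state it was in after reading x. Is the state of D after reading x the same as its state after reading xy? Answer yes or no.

Run of D on the first 3 characters of w = 0 2 2:
  step 0: S0  (start)
  step 1: S3  (read 0: S0→S3)
  step 2: S2  (read 2: S3→S2)
  step 3: S2  (read 2: S2→S2)

After x (step 2): S2. After xy (step 3): S2.
They match, so y = 2 drives D around a cycle from S2 back to itself; pumping y any number of times keeps D in S2 before reading z, and xyⁱz ∈ L(D) for every i ≥ 0.

yes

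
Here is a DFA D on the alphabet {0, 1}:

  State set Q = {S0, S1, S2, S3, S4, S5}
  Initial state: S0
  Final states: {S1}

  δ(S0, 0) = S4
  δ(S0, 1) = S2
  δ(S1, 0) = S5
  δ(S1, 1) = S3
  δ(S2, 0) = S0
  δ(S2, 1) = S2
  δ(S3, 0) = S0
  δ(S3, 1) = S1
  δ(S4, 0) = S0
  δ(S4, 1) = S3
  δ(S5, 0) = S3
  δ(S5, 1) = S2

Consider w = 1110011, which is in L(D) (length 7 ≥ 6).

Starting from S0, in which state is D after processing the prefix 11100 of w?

Run of D on the first 5 characters of w = 1 1 1 0 0:
  step 0: S0  (start)
  step 1: S2  (read 1: S0→S2)
  step 2: S2  (read 1: S2→S2)
  step 3: S2  (read 1: S2→S2)
  step 4: S0  (read 0: S2→S0)
  step 5: S4  (read 0: S0→S4)

After reading 5 characters, D is in state S4.
(This kind of state-tracing is the core of the pumping-lemma construction: with 6 states, pigeonhole forces a repeat within the first 6 steps.)

S4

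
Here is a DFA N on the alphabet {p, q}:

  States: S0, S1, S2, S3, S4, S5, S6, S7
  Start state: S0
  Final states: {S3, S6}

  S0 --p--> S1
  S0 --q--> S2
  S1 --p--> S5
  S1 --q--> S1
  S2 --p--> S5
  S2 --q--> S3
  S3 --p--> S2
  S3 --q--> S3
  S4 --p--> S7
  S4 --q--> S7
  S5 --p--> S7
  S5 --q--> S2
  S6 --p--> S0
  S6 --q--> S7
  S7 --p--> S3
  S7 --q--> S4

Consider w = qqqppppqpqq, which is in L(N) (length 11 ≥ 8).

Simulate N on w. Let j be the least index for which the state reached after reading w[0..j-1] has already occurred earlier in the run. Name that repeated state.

Run of N on w = q q q p p p p q p q q:
  step 0: S0  (start)
  step 1: S2  (read q: S0→S2)
  step 2: S3  (read q: S2→S3)
  step 3: S3  (read q: S3→S3)   ← first repeat (S3 seen earlier)
  step 4: S2  (read p: S3→S2)
  step 5: S5  (read p: S2→S5)
  step 6: S7  (read p: S5→S7)
  step 7: S3  (read p: S7→S3)
  step 8: S3  (read q: S3→S3)
  step 9: S2  (read p: S3→S2)
  step 10: S3  (read q: S2→S3)
  step 11: S3  (read q: S3→S3)

The earliest repeat is at step j = 3: N is in S3, which it already visited at step i = 2.
Pumping length from the standard proof: p = 8 (the number of states). The repeated state found above gives |xy| = j ≤ 8 and |y| = j − i ≥ 1.

S3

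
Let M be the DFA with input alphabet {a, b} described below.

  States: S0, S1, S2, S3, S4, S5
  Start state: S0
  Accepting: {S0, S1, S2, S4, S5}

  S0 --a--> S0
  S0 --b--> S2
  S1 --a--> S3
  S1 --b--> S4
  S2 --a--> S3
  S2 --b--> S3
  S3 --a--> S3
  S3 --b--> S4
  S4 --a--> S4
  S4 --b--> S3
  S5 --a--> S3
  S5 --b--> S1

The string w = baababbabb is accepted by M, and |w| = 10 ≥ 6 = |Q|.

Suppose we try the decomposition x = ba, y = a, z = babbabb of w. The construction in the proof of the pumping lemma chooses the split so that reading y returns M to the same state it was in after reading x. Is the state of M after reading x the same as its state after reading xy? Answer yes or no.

yes

State sequence: S0 -b-> S2 -a-> S3 -a-> S3

After x (step 2): S3. After xy (step 3): S3.
They match, so y = a drives M around a cycle from S3 back to itself; pumping y any number of times keeps M in S3 before reading z, and xyⁱz ∈ L(M) for every i ≥ 0.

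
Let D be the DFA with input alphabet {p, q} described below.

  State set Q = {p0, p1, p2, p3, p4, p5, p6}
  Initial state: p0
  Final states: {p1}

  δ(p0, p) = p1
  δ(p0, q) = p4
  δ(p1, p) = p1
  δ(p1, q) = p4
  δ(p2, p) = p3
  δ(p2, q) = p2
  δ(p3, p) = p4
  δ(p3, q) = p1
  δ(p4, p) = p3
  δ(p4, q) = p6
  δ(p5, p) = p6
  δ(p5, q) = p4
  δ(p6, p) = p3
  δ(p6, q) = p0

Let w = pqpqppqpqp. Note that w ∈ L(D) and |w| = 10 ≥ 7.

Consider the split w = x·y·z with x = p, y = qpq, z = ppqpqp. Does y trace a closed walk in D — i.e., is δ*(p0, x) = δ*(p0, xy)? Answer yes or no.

yes

Run of D on the first 4 characters of w = p q p q:
  step 0: p0  (start)
  step 1: p1  (read p: p0→p1)
  step 2: p4  (read q: p1→p4)
  step 3: p3  (read p: p4→p3)
  step 4: p1  (read q: p3→p1)

After x (step 1): p1. After xy (step 4): p1.
They match, so y = qpq drives D around a cycle from p1 back to itself; pumping y any number of times keeps D in p1 before reading z, and xyⁱz ∈ L(D) for every i ≥ 0.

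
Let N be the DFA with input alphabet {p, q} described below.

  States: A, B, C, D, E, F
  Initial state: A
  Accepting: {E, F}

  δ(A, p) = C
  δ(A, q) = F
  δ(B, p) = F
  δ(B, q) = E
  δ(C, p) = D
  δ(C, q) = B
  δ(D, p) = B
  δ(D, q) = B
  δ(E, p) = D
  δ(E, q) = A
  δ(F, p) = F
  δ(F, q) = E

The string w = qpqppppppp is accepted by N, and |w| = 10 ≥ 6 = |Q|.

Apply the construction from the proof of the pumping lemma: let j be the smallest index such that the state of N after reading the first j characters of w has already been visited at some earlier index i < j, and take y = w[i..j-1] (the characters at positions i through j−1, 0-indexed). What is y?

p

Run of N on w = q p q p p p p p p p:
  step 0: A  (start)
  step 1: F  (read q: A→F)
  step 2: F  (read p: F→F)   ← first repeat (F seen earlier)
  step 3: E  (read q: F→E)
  step 4: D  (read p: E→D)
  step 5: B  (read p: D→B)
  step 6: F  (read p: B→F)
  step 7: F  (read p: F→F)
  step 8: F  (read p: F→F)
  step 9: F  (read p: F→F)
  step 10: F  (read p: F→F)

So i = 1, j = 2, giving x = w[0:1] = q, y = w[1:2] = p, z = w[2:10] = qppppppp.
Check: |xy| = 2 ≤ 6 and |y| = 1 ≥ 1. Reading y takes N from F back to F, so every xyⁱz is accepted.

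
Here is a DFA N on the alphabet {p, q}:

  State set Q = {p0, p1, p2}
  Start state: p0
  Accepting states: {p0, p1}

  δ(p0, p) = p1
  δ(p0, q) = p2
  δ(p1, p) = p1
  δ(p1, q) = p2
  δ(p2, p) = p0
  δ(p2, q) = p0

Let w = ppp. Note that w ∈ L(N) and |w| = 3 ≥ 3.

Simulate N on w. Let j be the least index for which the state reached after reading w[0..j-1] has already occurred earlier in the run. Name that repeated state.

Run of N on w = p p p:
  step 0: p0  (start)
  step 1: p1  (read p: p0→p1)
  step 2: p1  (read p: p1→p1)   ← first repeat (p1 seen earlier)
  step 3: p1  (read p: p1→p1)

The earliest repeat is at step j = 2: N is in p1, which it already visited at step i = 1.

p1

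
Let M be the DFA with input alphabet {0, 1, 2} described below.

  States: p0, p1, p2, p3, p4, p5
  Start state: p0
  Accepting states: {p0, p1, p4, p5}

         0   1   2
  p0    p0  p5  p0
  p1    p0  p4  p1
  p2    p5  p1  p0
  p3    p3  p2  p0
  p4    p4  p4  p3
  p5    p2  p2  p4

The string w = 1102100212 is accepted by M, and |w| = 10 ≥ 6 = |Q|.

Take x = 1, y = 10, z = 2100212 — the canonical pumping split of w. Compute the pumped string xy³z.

xy^3z = 1·10·10·10·2100212 = 11010102100212.
Reading y = 10 takes M from p5 back to p5, so after x·y·y·y the machine is still in p5, and z then leads to the accepting state p0. Hence 11010102100212 ∈ L(M).

11010102100212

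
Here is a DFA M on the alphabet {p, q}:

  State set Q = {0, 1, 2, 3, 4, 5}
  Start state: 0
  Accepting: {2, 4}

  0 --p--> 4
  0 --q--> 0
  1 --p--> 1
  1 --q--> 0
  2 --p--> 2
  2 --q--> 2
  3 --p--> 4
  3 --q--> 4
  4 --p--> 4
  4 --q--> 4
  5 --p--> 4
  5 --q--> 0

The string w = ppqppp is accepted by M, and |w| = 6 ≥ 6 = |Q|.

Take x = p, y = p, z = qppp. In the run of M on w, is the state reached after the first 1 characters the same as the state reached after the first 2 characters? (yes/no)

yes

Run of M on the first 2 characters of w = p p:
  step 0: 0  (start)
  step 1: 4  (read p: 0→4)
  step 2: 4  (read p: 4→4)

After x (step 1): 4. After xy (step 2): 4.
They match, so y = p drives M around a cycle from 4 back to itself; pumping y any number of times keeps M in 4 before reading z, and xyⁱz ∈ L(M) for every i ≥ 0.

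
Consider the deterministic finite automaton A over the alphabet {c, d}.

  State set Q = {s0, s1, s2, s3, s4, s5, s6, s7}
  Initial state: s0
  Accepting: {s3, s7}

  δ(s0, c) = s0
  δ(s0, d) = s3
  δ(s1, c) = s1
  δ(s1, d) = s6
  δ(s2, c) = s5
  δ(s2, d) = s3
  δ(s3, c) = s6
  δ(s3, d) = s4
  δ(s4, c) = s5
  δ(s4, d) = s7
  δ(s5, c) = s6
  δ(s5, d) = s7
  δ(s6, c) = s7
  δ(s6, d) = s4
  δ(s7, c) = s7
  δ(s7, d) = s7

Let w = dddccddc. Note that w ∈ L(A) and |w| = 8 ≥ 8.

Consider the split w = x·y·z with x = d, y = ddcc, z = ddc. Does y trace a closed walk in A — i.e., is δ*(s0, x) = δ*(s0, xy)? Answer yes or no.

no

State sequence: s0 -d-> s3 -d-> s4 -d-> s7 -c-> s7 -c-> s7

After x (step 1): s3. After xy (step 5): s7.
They differ (s3 ≠ s7), so y is not a cycle from the state after x; this split is not the one the pumping-lemma construction produces, and pumping y need not keep the string in L(A).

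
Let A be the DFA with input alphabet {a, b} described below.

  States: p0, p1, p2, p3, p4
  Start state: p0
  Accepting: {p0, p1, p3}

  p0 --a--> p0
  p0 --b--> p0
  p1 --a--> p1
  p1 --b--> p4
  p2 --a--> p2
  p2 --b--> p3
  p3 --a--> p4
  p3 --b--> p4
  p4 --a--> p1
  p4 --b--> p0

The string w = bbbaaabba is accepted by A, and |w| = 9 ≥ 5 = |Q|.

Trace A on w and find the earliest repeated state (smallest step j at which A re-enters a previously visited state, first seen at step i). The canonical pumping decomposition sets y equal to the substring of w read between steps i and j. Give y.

b

Run of A on w = b b b a a a b b a:
  step 0: p0  (start)
  step 1: p0  (read b: p0→p0)   ← first repeat (p0 seen earlier)
  step 2: p0  (read b: p0→p0)
  step 3: p0  (read b: p0→p0)
  step 4: p0  (read a: p0→p0)
  step 5: p0  (read a: p0→p0)
  step 6: p0  (read a: p0→p0)
  step 7: p0  (read b: p0→p0)
  step 8: p0  (read b: p0→p0)
  step 9: p0  (read a: p0→p0)

So i = 0, j = 1, giving x = w[0:0] = ε, y = w[0:1] = b, z = w[1:9] = bbaaabba.
Check: |xy| = 1 ≤ 5 and |y| = 1 ≥ 1. Reading y takes A from p0 back to p0, so every xyⁱz is accepted.
Pumping length from the standard proof: p = 5 (the number of states). The repeated state found above gives |xy| = j ≤ 5 and |y| = j − i ≥ 1.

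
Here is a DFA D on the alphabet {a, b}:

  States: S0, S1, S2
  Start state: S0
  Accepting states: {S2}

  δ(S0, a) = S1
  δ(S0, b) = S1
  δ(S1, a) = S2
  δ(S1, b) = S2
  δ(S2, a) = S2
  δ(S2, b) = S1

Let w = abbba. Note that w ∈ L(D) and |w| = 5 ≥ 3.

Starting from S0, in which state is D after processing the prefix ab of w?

Run of D on the first 2 characters of w = a b:
  step 0: S0  (start)
  step 1: S1  (read a: S0→S1)
  step 2: S2  (read b: S1→S2)

After reading 2 characters, D is in state S2.
(This kind of state-tracing is the core of the pumping-lemma construction: with 3 states, pigeonhole forces a repeat within the first 3 steps.)

S2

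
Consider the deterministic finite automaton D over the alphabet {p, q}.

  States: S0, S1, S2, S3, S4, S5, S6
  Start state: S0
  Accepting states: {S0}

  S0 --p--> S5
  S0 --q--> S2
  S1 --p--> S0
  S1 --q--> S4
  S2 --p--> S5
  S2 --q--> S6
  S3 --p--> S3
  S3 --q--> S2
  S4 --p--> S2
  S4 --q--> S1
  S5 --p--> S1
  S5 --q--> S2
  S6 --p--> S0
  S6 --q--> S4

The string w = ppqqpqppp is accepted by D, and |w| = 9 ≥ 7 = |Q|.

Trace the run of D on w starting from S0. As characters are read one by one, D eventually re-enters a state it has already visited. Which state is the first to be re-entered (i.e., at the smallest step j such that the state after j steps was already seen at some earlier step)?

S1

State sequence: S0 -p-> S5 -p-> S1 -q-> S4 -q-> S1 -p-> S0 -q-> S2 -p-> S5 -p-> S1 -p-> S0
First repeat at step 4: S1 was already visited.

The earliest repeat is at step j = 4: D is in S1, which it already visited at step i = 2.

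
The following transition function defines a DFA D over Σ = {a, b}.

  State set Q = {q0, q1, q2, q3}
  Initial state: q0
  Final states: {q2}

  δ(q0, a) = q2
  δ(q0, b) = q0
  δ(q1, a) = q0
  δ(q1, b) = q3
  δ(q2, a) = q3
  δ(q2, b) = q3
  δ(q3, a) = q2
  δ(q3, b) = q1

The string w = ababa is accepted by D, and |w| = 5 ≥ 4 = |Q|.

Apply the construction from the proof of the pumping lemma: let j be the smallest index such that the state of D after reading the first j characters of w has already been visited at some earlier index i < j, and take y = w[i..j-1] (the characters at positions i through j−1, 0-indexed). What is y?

Run of D on w = a b a b a:
  step 0: q0  (start)
  step 1: q2  (read a: q0→q2)
  step 2: q3  (read b: q2→q3)
  step 3: q2  (read a: q3→q2)   ← first repeat (q2 seen earlier)
  step 4: q3  (read b: q2→q3)
  step 5: q2  (read a: q3→q2)

So i = 1, j = 3, giving x = w[0:1] = a, y = w[1:3] = ba, z = w[3:5] = ba.
Check: |xy| = 3 ≤ 4 and |y| = 2 ≥ 1. Reading y takes D from q2 back to q2, so every xyⁱz is accepted.

ba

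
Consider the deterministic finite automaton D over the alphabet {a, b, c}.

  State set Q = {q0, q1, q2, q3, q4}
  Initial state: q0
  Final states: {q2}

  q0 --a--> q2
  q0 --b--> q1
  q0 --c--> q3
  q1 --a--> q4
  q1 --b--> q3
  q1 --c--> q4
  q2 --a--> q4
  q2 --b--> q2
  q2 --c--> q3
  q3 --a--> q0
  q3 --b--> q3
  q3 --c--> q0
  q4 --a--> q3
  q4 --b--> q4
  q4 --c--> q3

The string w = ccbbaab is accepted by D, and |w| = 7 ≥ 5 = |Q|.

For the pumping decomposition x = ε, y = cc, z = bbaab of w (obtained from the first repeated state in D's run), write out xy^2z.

ccccbbaab

xy^2z = ε·cc·cc·bbaab = ccccbbaab.
Reading y = cc takes D from q0 back to q0, so after x·y·y the machine is still in q0, and z then leads to the accepting state q2. Hence ccccbbaab ∈ L(D).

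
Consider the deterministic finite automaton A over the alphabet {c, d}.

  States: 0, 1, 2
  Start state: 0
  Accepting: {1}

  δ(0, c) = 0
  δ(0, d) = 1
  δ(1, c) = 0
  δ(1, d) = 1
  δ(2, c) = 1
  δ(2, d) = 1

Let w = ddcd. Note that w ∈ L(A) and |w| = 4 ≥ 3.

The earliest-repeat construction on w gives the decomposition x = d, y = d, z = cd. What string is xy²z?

dddcd

xy^2z = d·d·d·cd = dddcd.
Reading y = d takes A from 1 back to 1, so after x·y·y the machine is still in 1, and z then leads to the accepting state 1. Hence dddcd ∈ L(A).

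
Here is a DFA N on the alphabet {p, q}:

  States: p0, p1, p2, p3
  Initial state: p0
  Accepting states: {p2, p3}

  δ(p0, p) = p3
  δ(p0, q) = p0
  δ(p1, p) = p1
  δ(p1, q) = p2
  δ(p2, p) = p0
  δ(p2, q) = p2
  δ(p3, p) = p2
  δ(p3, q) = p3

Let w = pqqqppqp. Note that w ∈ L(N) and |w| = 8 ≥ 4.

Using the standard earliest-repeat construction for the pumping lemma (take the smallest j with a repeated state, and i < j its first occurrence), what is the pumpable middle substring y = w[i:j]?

State sequence: p0 -p-> p3 -q-> p3 -q-> p3 -q-> p3 -p-> p2 -p-> p0 -q-> p0 -p-> p3
First repeat at step 2: p3 was already visited.

So i = 1, j = 2, giving x = w[0:1] = p, y = w[1:2] = q, z = w[2:8] = qqppqp.
Check: |xy| = 2 ≤ 4 and |y| = 1 ≥ 1. Reading y takes N from p3 back to p3, so every xyⁱz is accepted.

q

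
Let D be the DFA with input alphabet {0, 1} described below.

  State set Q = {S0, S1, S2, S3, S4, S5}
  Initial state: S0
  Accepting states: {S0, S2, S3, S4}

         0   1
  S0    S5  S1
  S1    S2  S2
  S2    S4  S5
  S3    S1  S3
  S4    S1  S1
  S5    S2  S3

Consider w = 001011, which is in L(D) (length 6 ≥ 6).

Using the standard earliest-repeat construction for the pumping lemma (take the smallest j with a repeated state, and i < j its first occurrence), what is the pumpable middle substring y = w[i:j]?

Run of D on w = 0 0 1 0 1 1:
  step 0: S0  (start)
  step 1: S5  (read 0: S0→S5)
  step 2: S2  (read 0: S5→S2)
  step 3: S5  (read 1: S2→S5)   ← first repeat (S5 seen earlier)
  step 4: S2  (read 0: S5→S2)
  step 5: S5  (read 1: S2→S5)
  step 6: S3  (read 1: S5→S3)

So i = 1, j = 3, giving x = w[0:1] = 0, y = w[1:3] = 01, z = w[3:6] = 011.
Check: |xy| = 3 ≤ 6 and |y| = 2 ≥ 1. Reading y takes D from S5 back to S5, so every xyⁱz is accepted.

01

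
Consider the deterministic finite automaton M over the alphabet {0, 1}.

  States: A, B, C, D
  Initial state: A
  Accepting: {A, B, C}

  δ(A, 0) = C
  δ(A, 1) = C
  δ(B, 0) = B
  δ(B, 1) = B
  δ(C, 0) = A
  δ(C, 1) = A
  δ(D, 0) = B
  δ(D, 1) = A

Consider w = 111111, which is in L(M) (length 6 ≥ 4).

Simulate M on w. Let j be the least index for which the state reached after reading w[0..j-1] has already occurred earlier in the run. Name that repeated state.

State sequence: A -1-> C -1-> A -1-> C -1-> A -1-> C -1-> A
First repeat at step 2: A was already visited.

The earliest repeat is at step j = 2: M is in A, which it already visited at step i = 0.
Since M has 4 states, any run of length ≥ 4 visits 4+1 states, so by pigeonhole some state repeats within the first 4 steps — that repeat gives the pumpable loop.

A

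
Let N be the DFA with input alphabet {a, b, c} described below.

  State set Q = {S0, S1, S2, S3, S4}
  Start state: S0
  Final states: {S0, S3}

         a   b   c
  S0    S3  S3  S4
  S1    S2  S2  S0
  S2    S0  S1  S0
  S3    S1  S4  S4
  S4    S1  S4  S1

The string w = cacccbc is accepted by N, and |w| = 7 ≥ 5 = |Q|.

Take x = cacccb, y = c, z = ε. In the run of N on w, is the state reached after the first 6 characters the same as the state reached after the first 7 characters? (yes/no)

no

State sequence: S0 -c-> S4 -a-> S1 -c-> S0 -c-> S4 -c-> S1 -b-> S2 -c-> S0

After x (step 6): S2. After xy (step 7): S0.
They differ (S2 ≠ S0), so y is not a cycle from the state after x; this split is not the one the pumping-lemma construction produces, and pumping y need not keep the string in L(N).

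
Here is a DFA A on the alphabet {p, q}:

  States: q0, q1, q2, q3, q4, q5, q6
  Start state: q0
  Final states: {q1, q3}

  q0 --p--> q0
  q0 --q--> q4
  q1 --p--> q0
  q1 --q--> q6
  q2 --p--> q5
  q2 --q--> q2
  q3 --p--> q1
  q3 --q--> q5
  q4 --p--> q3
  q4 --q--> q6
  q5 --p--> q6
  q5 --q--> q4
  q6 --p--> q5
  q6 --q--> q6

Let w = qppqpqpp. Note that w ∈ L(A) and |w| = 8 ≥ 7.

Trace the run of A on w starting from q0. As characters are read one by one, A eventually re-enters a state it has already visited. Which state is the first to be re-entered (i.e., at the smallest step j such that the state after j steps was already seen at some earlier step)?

State sequence: q0 -q-> q4 -p-> q3 -p-> q1 -q-> q6 -p-> q5 -q-> q4 -p-> q3 -p-> q1
First repeat at step 6: q4 was already visited.

The earliest repeat is at step j = 6: A is in q4, which it already visited at step i = 1.

q4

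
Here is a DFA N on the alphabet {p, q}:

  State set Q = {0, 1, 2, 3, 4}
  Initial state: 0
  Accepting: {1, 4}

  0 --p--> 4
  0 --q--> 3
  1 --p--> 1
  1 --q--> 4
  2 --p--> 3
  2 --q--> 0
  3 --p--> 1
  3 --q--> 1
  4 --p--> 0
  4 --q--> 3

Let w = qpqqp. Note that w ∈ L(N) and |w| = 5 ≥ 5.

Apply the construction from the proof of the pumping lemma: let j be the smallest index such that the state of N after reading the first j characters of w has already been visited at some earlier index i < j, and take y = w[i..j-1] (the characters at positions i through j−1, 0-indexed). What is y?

pqq

Run of N on w = q p q q p:
  step 0: 0  (start)
  step 1: 3  (read q: 0→3)
  step 2: 1  (read p: 3→1)
  step 3: 4  (read q: 1→4)
  step 4: 3  (read q: 4→3)   ← first repeat (3 seen earlier)
  step 5: 1  (read p: 3→1)

So i = 1, j = 4, giving x = w[0:1] = q, y = w[1:4] = pqq, z = w[4:5] = p.
Check: |xy| = 4 ≤ 5 and |y| = 3 ≥ 1. Reading y takes N from 3 back to 3, so every xyⁱz is accepted.
With |Q| = 5, pigeonhole forces a state repeat no later than step 5; the substring read between the first and second visits to that state can be pumped.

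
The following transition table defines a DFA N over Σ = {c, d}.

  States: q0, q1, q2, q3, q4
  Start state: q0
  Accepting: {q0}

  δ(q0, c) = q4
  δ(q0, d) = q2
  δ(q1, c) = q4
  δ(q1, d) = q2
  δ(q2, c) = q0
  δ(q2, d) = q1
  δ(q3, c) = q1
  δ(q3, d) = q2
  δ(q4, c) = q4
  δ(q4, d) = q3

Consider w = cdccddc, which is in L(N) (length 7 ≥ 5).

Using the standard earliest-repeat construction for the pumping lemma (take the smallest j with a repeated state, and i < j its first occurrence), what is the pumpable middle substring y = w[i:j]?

dcc

Run of N on w = c d c c d d c:
  step 0: q0  (start)
  step 1: q4  (read c: q0→q4)
  step 2: q3  (read d: q4→q3)
  step 3: q1  (read c: q3→q1)
  step 4: q4  (read c: q1→q4)   ← first repeat (q4 seen earlier)
  step 5: q3  (read d: q4→q3)
  step 6: q2  (read d: q3→q2)
  step 7: q0  (read c: q2→q0)

So i = 1, j = 4, giving x = w[0:1] = c, y = w[1:4] = dcc, z = w[4:7] = ddc.
Check: |xy| = 4 ≤ 5 and |y| = 3 ≥ 1. Reading y takes N from q4 back to q4, so every xyⁱz is accepted.
Pumping length from the standard proof: p = 5 (the number of states). The repeated state found above gives |xy| = j ≤ 5 and |y| = j − i ≥ 1.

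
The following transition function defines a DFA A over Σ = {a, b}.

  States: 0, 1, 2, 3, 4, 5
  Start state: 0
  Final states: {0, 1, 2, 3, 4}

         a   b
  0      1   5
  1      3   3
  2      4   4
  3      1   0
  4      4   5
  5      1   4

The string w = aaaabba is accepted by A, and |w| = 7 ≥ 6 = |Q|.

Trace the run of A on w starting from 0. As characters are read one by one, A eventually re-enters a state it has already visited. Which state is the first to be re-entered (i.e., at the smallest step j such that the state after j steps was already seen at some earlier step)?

Run of A on w = a a a a b b a:
  step 0: 0  (start)
  step 1: 1  (read a: 0→1)
  step 2: 3  (read a: 1→3)
  step 3: 1  (read a: 3→1)   ← first repeat (1 seen earlier)
  step 4: 3  (read a: 1→3)
  step 5: 0  (read b: 3→0)
  step 6: 5  (read b: 0→5)
  step 7: 1  (read a: 5→1)

The earliest repeat is at step j = 3: A is in 1, which it already visited at step i = 1.
Pumping length from the standard proof: p = 6 (the number of states). The repeated state found above gives |xy| = j ≤ 6 and |y| = j − i ≥ 1.

1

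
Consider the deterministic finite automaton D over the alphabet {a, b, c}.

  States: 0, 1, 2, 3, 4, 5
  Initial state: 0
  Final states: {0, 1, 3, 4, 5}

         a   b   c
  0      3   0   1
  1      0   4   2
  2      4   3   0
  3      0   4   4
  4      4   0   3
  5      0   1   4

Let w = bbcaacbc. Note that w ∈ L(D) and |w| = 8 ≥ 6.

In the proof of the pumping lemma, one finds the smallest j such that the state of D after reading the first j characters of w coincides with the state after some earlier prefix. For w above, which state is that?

Run of D on w = b b c a a c b c:
  step 0: 0  (start)
  step 1: 0  (read b: 0→0)   ← first repeat (0 seen earlier)
  step 2: 0  (read b: 0→0)
  step 3: 1  (read c: 0→1)
  step 4: 0  (read a: 1→0)
  step 5: 3  (read a: 0→3)
  step 6: 4  (read c: 3→4)
  step 7: 0  (read b: 4→0)
  step 8: 1  (read c: 0→1)

The earliest repeat is at step j = 1: D is in 0, which it already visited at step i = 0.

0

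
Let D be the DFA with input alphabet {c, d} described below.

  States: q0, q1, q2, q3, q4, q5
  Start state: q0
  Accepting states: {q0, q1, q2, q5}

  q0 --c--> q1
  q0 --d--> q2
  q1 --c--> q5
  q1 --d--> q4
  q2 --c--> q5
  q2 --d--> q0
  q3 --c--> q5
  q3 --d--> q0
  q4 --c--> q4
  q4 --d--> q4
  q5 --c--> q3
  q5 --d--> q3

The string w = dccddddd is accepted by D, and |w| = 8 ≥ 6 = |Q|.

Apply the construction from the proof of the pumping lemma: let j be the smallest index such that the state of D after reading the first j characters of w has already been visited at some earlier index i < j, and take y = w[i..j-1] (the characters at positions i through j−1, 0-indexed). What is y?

dccd

State sequence: q0 -d-> q2 -c-> q5 -c-> q3 -d-> q0 -d-> q2 -d-> q0 -d-> q2 -d-> q0
First repeat at step 4: q0 was already visited.

So i = 0, j = 4, giving x = w[0:0] = ε, y = w[0:4] = dccd, z = w[4:8] = dddd.
Check: |xy| = 4 ≤ 6 and |y| = 4 ≥ 1. Reading y takes D from q0 back to q0, so every xyⁱz is accepted.
Pumping length from the standard proof: p = 6 (the number of states). The repeated state found above gives |xy| = j ≤ 6 and |y| = j − i ≥ 1.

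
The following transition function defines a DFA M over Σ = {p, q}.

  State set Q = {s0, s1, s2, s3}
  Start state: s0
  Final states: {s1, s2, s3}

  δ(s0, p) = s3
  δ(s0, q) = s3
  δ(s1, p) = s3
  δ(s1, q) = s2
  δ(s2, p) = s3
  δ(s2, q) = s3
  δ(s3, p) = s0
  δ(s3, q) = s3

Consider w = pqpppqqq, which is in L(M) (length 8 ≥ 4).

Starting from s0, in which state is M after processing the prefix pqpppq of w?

Run of M on the first 6 characters of w = p q p p p q:
  step 0: s0  (start)
  step 1: s3  (read p: s0→s3)
  step 2: s3  (read q: s3→s3)
  step 3: s0  (read p: s3→s0)
  step 4: s3  (read p: s0→s3)
  step 5: s0  (read p: s3→s0)
  step 6: s3  (read q: s0→s3)

After reading 6 characters, M is in state s3.
(This kind of state-tracing is the core of the pumping-lemma construction: with 4 states, pigeonhole forces a repeat within the first 4 steps.)

s3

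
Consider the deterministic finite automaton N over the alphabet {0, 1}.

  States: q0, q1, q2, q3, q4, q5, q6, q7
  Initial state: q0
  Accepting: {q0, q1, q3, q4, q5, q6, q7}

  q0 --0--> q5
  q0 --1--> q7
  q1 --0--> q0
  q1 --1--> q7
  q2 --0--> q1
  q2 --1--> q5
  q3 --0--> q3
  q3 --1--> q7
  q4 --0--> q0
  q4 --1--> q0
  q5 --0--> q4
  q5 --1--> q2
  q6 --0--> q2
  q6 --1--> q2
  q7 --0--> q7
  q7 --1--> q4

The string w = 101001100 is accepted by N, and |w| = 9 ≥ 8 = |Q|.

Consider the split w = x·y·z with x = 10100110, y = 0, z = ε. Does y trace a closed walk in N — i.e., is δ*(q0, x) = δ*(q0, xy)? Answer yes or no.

no

Run of N on the first 9 characters of w = 1 0 1 0 0 1 1 0 0:
  step 0: q0  (start)
  step 1: q7  (read 1: q0→q7)
  step 2: q7  (read 0: q7→q7)
  step 3: q4  (read 1: q7→q4)
  step 4: q0  (read 0: q4→q0)
  step 5: q5  (read 0: q0→q5)
  step 6: q2  (read 1: q5→q2)
  step 7: q5  (read 1: q2→q5)
  step 8: q4  (read 0: q5→q4)
  step 9: q0  (read 0: q4→q0)

After x (step 8): q4. After xy (step 9): q0.
They differ (q4 ≠ q0), so y is not a cycle from the state after x; this split is not the one the pumping-lemma construction produces, and pumping y need not keep the string in L(N).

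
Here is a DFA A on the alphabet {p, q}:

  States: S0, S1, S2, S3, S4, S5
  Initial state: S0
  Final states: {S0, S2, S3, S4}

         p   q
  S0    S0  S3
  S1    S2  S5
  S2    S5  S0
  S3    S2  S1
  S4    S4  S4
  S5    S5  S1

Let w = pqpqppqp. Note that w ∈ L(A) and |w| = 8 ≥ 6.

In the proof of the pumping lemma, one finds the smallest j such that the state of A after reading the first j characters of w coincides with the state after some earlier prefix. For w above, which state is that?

Run of A on w = p q p q p p q p:
  step 0: S0  (start)
  step 1: S0  (read p: S0→S0)   ← first repeat (S0 seen earlier)
  step 2: S3  (read q: S0→S3)
  step 3: S2  (read p: S3→S2)
  step 4: S0  (read q: S2→S0)
  step 5: S0  (read p: S0→S0)
  step 6: S0  (read p: S0→S0)
  step 7: S3  (read q: S0→S3)
  step 8: S2  (read p: S3→S2)

The earliest repeat is at step j = 1: A is in S0, which it already visited at step i = 0.
With |Q| = 6, pigeonhole forces a state repeat no later than step 6; the substring read between the first and second visits to that state can be pumped.

S0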